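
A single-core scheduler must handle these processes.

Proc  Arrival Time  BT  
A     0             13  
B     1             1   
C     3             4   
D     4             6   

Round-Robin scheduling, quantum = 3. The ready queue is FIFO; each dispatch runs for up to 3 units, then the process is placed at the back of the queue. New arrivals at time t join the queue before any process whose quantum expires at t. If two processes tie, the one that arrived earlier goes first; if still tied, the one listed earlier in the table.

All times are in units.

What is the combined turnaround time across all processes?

Gantt: | A 0-3 | B 3-4 | C 4-7 | A 7-10 | D 10-13 | C 13-14 | A 14-17 | D 17-20 | A 20-24 |
Completion: A=24  B=4  C=14  D=20
Turnaround (C−A): A=24  B=3  C=11  D=16
Turnaround = completion − arrival: A=24, B=3, C=11, D=16
Total turnaround = 24 + 3 + 11 + 16 = 54

54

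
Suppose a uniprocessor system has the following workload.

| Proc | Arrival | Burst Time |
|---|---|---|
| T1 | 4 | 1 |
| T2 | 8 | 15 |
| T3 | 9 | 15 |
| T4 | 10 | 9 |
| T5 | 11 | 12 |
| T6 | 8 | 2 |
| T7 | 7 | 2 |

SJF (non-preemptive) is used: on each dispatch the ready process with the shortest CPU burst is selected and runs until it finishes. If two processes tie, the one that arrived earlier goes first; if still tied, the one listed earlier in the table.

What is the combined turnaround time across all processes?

Gantt: | idle 0-4 | T1 4-5 | idle 5-7 | T7 7-9 | T6 9-11 | T4 11-20 | T5 20-32 | T2 32-47 | T3 47-62 |
Completion: T1=5  T2=47  T3=62  T4=20  T5=32  T6=11  T7=9
Turnaround = completion − arrival: T1=1, T2=39, T3=53, T4=10, T5=21, T6=3, T7=2
Total turnaround = 1 + 39 + 53 + 10 + 21 + 3 + 2 = 129

129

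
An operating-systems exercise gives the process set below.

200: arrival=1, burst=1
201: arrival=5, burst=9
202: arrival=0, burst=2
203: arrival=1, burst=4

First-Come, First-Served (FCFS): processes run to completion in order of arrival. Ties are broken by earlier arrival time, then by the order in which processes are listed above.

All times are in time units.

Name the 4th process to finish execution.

201

Schedule: | 202 0-2 | 200 2-3 | 203 3-7 | 201 7-16 |
Completion: 200=3  201=16  202=2  203=7
Turnaround (C−A): 200=2  201=11  202=2  203=6
Finish order: 202 → 200 → 203 → 201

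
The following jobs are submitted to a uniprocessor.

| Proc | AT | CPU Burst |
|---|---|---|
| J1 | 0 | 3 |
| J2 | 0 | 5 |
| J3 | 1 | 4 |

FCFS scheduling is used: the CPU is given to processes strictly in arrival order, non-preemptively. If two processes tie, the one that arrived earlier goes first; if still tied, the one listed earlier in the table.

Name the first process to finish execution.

Schedule: | J1 0-3 | J2 3-8 | J3 8-12 |
Completion: J1=3  J2=8  J3=12
Turnaround (C−A): J1=3  J2=8  J3=11
Finish order: J1 → J2 → J3

J1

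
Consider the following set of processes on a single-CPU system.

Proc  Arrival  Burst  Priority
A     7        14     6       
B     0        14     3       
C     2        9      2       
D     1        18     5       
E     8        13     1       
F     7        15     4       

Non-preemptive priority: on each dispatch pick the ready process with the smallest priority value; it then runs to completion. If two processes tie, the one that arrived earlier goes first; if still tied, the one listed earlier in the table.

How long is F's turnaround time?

44

Schedule: | B 0-14 | E 14-27 | C 27-36 | F 36-51 | D 51-69 | A 69-83 |
Completion: A=83  B=14  C=36  D=69  E=27  F=51
Turnaround (C−A): A=76  B=14  C=34  D=68  E=19  F=44
Turnaround(F) = completion − arrival = 51 − 7 = 44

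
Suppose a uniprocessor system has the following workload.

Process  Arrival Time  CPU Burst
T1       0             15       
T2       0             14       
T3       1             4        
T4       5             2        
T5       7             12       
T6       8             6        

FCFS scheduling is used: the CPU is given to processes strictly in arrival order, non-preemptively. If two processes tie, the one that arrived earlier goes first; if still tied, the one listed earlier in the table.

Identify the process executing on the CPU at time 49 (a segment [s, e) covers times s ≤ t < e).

T6

Gantt: | T1 0-15 | T2 15-29 | T3 29-33 | T4 33-35 | T5 35-47 | T6 47-53 |
Completion: T1=15  T2=29  T3=33  T4=35  T5=47  T6=53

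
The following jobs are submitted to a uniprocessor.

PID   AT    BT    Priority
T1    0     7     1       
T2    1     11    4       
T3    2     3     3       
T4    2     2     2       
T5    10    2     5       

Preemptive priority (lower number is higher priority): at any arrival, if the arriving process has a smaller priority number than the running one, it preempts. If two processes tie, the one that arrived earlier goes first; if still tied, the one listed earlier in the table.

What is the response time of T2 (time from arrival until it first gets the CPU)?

Schedule: | T1 0-7 | T4 7-9 | T3 9-12 | T2 12-23 | T5 23-25 |
Completion: T1=7  T2=23  T3=12  T4=9  T5=25
Response(T2) = first start − arrival = 12 − 1 = 11

11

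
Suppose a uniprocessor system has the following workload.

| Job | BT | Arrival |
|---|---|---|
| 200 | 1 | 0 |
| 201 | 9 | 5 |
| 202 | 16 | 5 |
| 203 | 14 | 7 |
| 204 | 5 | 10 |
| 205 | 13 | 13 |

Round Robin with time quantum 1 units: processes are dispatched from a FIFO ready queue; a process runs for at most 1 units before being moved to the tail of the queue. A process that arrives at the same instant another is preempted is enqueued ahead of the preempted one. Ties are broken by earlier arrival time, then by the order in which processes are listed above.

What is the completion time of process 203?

Gantt: | 200 0-1 | idle 1-5 | 201 5-6 | 202 6-7 | 201 7-8 | 203 8-9 | 202 9-10 | 201 10-11 | 203 11-12 | 204 12-13 | 202 13-14 | 201 14-15 | 203 15-16 | 205 16-17 | 204 17-18 | 202 18-19 | 201 19-20 | 203 20-21 | 205 21-22 | 204 22-23 | 202 23-24 | 201 24-25 | 203 25-26 | 205 26-27 | 204 27-28 | 202 28-29 | 201 29-30 | 203 30-31 | 205 31-32 | 204 32-33 | 202 33-34 | 201 34-35 | 203 35-36 | 205 36-37 | 202 37-38 | 201 38-39 | 203 39-40 | 205 40-41 | 202 41-42 | 203 42-43 | 205 43-44 | 202 44-45 | 203 45-46 | 205 46-47 | 202 47-48 | 203 48-49 | 205 49-50 | 202 50-51 | 203 51-52 | 205 52-53 | 202 53-54 | 203 54-55 | 205 55-56 | 202 56-57 | 203 57-58 | 205 58-59 | 202 59-60 | 205 60-61 | 202 61-62 |
Completion: 200=1  201=39  202=62  203=58  204=33  205=61

58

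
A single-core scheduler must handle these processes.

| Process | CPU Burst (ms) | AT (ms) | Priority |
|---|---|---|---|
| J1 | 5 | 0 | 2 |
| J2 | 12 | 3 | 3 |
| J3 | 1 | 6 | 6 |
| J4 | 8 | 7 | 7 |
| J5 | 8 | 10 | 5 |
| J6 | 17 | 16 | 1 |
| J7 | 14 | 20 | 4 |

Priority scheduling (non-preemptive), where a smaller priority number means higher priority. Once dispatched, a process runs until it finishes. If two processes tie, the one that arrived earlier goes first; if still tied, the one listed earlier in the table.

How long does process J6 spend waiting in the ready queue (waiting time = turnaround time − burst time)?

1

Timeline: | J1 0-5 | J2 5-17 | J6 17-34 | J7 34-48 | J5 48-56 | J3 56-57 | J4 57-65 |
Completion: J1=5  J2=17  J3=57  J4=65  J5=56  J6=34  J7=48
Turnaround (C−A): J1=5  J2=14  J3=51  J4=58  J5=46  J6=18  J7=28
Waiting(J6) = turnaround − burst = 18 − 17 = 1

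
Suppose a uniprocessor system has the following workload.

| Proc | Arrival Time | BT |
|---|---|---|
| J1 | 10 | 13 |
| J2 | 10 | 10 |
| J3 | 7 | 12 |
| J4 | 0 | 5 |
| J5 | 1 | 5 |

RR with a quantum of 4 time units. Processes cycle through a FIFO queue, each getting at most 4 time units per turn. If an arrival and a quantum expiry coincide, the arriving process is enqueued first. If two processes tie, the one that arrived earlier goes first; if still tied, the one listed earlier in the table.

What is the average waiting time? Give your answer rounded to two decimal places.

15.40

Schedule: | J4 0-4 | J5 4-8 | J4 8-9 | J3 9-13 | J5 13-14 | J1 14-18 | J2 18-22 | J3 22-26 | J1 26-30 | J2 30-34 | J3 34-38 | J1 38-42 | J2 42-44 | J1 44-45 |
Completion: J1=45  J2=44  J3=38  J4=9  J5=14
Turnaround (C−A): J1=35  J2=34  J3=31  J4=9  J5=13
Waiting times: J1=22, J2=24, J3=19, J4=4, J5=8
Average waiting = (22+24+19+4+8) / 5 = 77/5 = 15.40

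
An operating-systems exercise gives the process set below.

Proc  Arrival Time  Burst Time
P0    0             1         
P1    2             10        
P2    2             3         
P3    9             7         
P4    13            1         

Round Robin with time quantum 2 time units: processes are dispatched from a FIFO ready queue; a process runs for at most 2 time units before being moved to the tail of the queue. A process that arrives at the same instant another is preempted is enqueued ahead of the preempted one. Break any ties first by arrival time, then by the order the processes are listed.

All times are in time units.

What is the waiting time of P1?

8

Timeline: | P0 0-1 | idle 1-2 | P1 2-4 | P2 4-6 | P1 6-8 | P2 8-9 | P1 9-11 | P3 11-13 | P1 13-15 | P4 15-16 | P3 16-18 | P1 18-20 | P3 20-23 |
Completion: P0=1  P1=20  P2=9  P3=23  P4=16
Waiting(P1) = turnaround − burst = 18 − 10 = 8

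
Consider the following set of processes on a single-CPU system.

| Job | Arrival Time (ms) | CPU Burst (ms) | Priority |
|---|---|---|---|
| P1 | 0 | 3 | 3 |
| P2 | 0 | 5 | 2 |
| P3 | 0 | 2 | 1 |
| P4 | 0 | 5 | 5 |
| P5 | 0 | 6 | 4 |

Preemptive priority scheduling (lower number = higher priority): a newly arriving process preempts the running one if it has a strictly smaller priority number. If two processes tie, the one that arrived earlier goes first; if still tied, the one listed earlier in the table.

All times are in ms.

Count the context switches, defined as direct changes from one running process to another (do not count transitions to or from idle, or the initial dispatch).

4

Schedule: | P3 0-2 | P2 2-7 | P1 7-10 | P5 10-16 | P4 16-21 |
Completion: P1=10  P2=7  P3=2  P4=21  P5=16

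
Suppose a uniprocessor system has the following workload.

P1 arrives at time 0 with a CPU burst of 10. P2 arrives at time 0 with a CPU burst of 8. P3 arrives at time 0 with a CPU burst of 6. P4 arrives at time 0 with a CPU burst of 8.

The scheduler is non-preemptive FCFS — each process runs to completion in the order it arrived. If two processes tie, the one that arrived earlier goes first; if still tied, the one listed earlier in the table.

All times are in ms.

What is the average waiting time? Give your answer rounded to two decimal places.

Schedule: | P1 0-10 | P2 10-18 | P3 18-24 | P4 24-32 |
Completion: P1=10  P2=18  P3=24  P4=32
Turnaround (C−A): P1=10  P2=18  P3=24  P4=32
Waiting times: P1=0, P2=10, P3=18, P4=24
Average waiting = (0+10+18+24) / 4 = 52/4 = 13.00

13.00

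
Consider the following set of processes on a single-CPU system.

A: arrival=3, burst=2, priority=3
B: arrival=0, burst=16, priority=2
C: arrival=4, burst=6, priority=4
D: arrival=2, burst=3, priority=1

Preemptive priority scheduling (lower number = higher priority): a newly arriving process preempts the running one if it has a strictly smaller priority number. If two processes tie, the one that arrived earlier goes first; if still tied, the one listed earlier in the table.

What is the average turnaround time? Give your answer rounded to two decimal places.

15.75

Gantt: | B 0-2 | D 2-5 | B 5-19 | A 19-21 | C 21-27 |
Completion: A=21  B=19  C=27  D=5
Turnaround times: A=18, B=19, C=23, D=3
Average turnaround = (18+19+23+3) / 4 = 63/4 = 15.75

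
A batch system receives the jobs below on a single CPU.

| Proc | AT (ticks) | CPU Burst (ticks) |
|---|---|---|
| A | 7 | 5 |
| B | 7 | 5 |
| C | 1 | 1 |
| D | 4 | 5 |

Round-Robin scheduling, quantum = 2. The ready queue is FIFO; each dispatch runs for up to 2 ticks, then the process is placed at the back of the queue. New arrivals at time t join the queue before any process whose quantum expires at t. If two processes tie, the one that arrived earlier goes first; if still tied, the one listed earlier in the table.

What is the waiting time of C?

Timeline: | idle 0-1 | C 1-2 | idle 2-4 | D 4-8 | A 8-10 | B 10-12 | D 12-13 | A 13-15 | B 15-17 | A 17-18 | B 18-19 |
Completion: A=18  B=19  C=2  D=13
Turnaround (C−A): A=11  B=12  C=1  D=9
Waiting(C) = turnaround − burst = 1 − 1 = 0

0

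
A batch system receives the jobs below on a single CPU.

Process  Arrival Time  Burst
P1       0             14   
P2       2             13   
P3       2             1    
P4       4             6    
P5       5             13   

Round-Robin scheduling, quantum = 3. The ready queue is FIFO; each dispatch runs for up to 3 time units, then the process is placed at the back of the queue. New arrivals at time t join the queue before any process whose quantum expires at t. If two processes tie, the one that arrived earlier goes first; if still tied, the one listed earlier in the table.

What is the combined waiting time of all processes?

107

Timeline: | P1 0-3 | P2 3-6 | P3 6-7 | P1 7-10 | P4 10-13 | P5 13-16 | P2 16-19 | P1 19-22 | P4 22-25 | P5 25-28 | P2 28-31 | P1 31-34 | P5 34-37 | P2 37-40 | P1 40-42 | P5 42-45 | P2 45-46 | P5 46-47 |
Completion: P1=42  P2=46  P3=7  P4=25  P5=47
Turnaround (C−A): P1=42  P2=44  P3=5  P4=21  P5=42
Waiting = turnaround − burst: P1=28, P2=31, P3=4, P4=15, P5=29
Total waiting = 28 + 31 + 4 + 15 + 29 = 107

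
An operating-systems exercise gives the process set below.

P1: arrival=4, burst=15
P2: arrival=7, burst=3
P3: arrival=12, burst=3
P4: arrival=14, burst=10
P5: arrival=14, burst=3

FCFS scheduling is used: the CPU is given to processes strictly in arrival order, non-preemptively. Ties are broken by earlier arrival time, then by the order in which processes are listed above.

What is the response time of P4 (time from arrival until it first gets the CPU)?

11

Gantt: | idle 0-4 | P1 4-19 | P2 19-22 | P3 22-25 | P4 25-35 | P5 35-38 |
Completion: P1=19  P2=22  P3=25  P4=35  P5=38
Turnaround (C−A): P1=15  P2=15  P3=13  P4=21  P5=24
Response(P4) = first start − arrival = 25 − 14 = 11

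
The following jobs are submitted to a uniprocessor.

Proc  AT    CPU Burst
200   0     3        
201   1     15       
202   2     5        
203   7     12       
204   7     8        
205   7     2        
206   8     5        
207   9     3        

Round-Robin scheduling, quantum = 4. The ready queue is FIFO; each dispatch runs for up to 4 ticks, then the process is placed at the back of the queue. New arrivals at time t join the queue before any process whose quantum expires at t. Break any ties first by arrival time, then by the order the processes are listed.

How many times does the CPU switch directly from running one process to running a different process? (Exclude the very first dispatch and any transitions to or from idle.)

Gantt: | 200 0-3 | 201 3-7 | 202 7-11 | 203 11-15 | 204 15-19 | 205 19-21 | 201 21-25 | 206 25-29 | 207 29-32 | 202 32-33 | 203 33-37 | 204 37-41 | 201 41-45 | 206 45-46 | 203 46-50 | 201 50-53 |
Completion: 200=3  201=53  202=33  203=50  204=41  205=21  206=46  207=32

15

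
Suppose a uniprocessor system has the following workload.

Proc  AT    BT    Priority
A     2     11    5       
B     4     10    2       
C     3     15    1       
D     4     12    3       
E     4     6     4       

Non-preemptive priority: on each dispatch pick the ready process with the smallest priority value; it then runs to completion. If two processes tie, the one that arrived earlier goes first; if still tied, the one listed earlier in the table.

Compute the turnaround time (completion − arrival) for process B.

Schedule: | idle 0-2 | A 2-13 | C 13-28 | B 28-38 | D 38-50 | E 50-56 |
Completion: A=13  B=38  C=28  D=50  E=56
Turnaround (C−A): A=11  B=34  C=25  D=46  E=52
Turnaround(B) = completion − arrival = 38 − 4 = 34

34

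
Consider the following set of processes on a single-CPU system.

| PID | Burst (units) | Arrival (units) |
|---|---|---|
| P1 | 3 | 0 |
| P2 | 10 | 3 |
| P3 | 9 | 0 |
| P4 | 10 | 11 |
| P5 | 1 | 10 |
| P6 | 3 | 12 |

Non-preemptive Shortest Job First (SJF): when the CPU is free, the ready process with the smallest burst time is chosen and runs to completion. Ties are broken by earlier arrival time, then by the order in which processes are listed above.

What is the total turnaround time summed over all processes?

70

Gantt: | P1 0-3 | P3 3-12 | P5 12-13 | P6 13-16 | P2 16-26 | P4 26-36 |
Completion: P1=3  P2=26  P3=12  P4=36  P5=13  P6=16
Turnaround = completion − arrival: P1=3, P2=23, P3=12, P4=25, P5=3, P6=4
Total turnaround = 3 + 23 + 12 + 25 + 3 + 4 = 70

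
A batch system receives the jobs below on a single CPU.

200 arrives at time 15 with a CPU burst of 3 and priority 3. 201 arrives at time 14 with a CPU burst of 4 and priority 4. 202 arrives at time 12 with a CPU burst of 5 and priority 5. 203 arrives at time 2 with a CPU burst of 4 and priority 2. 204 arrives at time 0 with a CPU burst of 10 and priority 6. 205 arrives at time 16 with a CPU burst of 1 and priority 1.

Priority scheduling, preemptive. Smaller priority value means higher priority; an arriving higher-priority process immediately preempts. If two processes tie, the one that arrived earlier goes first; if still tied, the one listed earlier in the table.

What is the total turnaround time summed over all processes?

Gantt: | 204 0-2 | 203 2-6 | 204 6-12 | 202 12-14 | 201 14-15 | 200 15-16 | 205 16-17 | 200 17-19 | 201 19-22 | 202 22-25 | 204 25-27 |
Completion: 200=19  201=22  202=25  203=6  204=27  205=17
Turnaround (C−A): 200=4  201=8  202=13  203=4  204=27  205=1
Turnaround = completion − arrival: 200=4, 201=8, 202=13, 203=4, 204=27, 205=1
Total turnaround = 4 + 8 + 13 + 4 + 27 + 1 = 57

57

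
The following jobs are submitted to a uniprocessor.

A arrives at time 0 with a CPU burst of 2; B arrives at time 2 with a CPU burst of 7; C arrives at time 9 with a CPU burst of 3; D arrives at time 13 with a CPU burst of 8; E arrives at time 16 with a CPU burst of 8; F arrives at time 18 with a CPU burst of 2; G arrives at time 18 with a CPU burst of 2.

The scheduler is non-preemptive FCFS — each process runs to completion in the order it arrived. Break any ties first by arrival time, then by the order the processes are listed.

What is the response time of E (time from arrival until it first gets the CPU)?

5

Gantt: | A 0-2 | B 2-9 | C 9-12 | idle 12-13 | D 13-21 | E 21-29 | F 29-31 | G 31-33 |
Completion: A=2  B=9  C=12  D=21  E=29  F=31  G=33
Turnaround (C−A): A=2  B=7  C=3  D=8  E=13  F=13  G=15
Response(E) = first start − arrival = 21 − 16 = 5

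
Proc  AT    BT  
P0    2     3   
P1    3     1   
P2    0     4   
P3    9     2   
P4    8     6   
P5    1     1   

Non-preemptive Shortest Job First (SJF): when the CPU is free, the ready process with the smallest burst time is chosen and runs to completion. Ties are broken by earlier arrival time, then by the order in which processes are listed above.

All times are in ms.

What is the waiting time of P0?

4

Timeline: | P2 0-4 | P5 4-5 | P1 5-6 | P0 6-9 | P3 9-11 | P4 11-17 |
Completion: P0=9  P1=6  P2=4  P3=11  P4=17  P5=5
Turnaround (C−A): P0=7  P1=3  P2=4  P3=2  P4=9  P5=4
Waiting(P0) = turnaround − burst = 7 − 3 = 4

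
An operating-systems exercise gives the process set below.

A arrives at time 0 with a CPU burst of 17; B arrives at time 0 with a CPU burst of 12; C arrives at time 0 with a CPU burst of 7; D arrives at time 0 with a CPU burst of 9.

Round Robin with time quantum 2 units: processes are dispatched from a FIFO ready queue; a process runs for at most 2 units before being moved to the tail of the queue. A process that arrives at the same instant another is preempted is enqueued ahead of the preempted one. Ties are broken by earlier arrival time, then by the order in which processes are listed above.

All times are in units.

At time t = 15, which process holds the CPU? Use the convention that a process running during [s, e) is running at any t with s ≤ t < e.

Timeline: | A 0-2 | B 2-4 | C 4-6 | D 6-8 | A 8-10 | B 10-12 | C 12-14 | D 14-16 | A 16-18 | B 18-20 | C 20-22 | D 22-24 | A 24-26 | B 26-28 | C 28-29 | D 29-31 | A 31-33 | B 33-35 | D 35-36 | A 36-38 | B 38-40 | A 40-45 |
Completion: A=45  B=40  C=29  D=36

D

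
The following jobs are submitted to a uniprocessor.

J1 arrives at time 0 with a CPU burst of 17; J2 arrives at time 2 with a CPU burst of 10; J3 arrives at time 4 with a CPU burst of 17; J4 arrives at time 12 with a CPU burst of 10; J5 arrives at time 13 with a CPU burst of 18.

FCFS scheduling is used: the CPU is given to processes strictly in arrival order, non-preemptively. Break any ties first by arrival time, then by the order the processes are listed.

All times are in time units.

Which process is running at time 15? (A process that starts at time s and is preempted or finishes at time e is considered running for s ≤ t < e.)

Timeline: | J1 0-17 | J2 17-27 | J3 27-44 | J4 44-54 | J5 54-72 |
Completion: J1=17  J2=27  J3=44  J4=54  J5=72

J1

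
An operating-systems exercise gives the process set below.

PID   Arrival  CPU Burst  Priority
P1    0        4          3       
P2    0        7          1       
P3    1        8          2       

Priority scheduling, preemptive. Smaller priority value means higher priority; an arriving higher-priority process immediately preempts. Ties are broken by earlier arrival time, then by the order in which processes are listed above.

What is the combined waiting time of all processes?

21

Timeline: | P2 0-7 | P3 7-15 | P1 15-19 |
Completion: P1=19  P2=7  P3=15
Waiting = turnaround − burst: P1=15, P2=0, P3=6
Total waiting = 15 + 0 + 6 = 21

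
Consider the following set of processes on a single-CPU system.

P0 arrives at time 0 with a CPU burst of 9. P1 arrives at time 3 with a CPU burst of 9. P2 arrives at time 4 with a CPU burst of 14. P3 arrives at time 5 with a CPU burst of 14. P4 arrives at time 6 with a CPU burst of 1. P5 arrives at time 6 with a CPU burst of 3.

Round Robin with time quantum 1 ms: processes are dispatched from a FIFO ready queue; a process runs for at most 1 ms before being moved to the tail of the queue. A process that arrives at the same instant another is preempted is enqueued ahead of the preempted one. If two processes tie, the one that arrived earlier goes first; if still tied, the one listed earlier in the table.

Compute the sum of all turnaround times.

Schedule: | P0 0-3 | P1 3-4 | P0 4-5 | P2 5-6 | P1 6-7 | P3 7-8 | P0 8-9 | P4 9-10 | P5 10-11 | P2 11-12 | P1 12-13 | P3 13-14 | P0 14-15 | P5 15-16 | P2 16-17 | P1 17-18 | P3 18-19 | P0 19-20 | P5 20-21 | P2 21-22 | P1 22-23 | P3 23-24 | P0 24-25 | P2 25-26 | P1 26-27 | P3 27-28 | P0 28-29 | P2 29-30 | P1 30-31 | P3 31-32 | P2 32-33 | P1 33-34 | P3 34-35 | P2 35-36 | P1 36-37 | P3 37-38 | P2 38-39 | P3 39-40 | P2 40-41 | P3 41-42 | P2 42-43 | P3 43-44 | P2 44-45 | P3 45-46 | P2 46-47 | P3 47-48 | P2 48-49 | P3 49-50 |
Completion: P0=29  P1=37  P2=49  P3=50  P4=10  P5=21
Turnaround = completion − arrival: P0=29, P1=34, P2=45, P3=45, P4=4, P5=15
Total turnaround = 29 + 34 + 45 + 45 + 4 + 15 = 172

172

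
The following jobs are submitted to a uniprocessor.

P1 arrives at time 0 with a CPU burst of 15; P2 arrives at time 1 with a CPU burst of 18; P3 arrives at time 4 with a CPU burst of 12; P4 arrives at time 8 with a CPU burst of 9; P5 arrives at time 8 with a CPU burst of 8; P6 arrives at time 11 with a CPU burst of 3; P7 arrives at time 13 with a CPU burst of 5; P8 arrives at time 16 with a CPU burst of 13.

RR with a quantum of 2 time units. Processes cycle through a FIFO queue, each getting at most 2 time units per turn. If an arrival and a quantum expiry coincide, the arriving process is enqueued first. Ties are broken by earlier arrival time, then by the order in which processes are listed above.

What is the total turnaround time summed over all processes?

467

Schedule: | P1 0-2 | P2 2-4 | P1 4-6 | P3 6-8 | P2 8-10 | P1 10-12 | P4 12-14 | P5 14-16 | P3 16-18 | P2 18-20 | P6 20-22 | P1 22-24 | P7 24-26 | P4 26-28 | P8 28-30 | P5 30-32 | P3 32-34 | P2 34-36 | P6 36-37 | P1 37-39 | P7 39-41 | P4 41-43 | P8 43-45 | P5 45-47 | P3 47-49 | P2 49-51 | P1 51-53 | P7 53-54 | P4 54-56 | P8 56-58 | P5 58-60 | P3 60-62 | P2 62-64 | P1 64-66 | P4 66-67 | P8 67-69 | P3 69-71 | P2 71-73 | P1 73-74 | P8 74-76 | P2 76-78 | P8 78-80 | P2 80-82 | P8 82-83 |
Completion: P1=74  P2=82  P3=71  P4=67  P5=60  P6=37  P7=54  P8=83
Turnaround = completion − arrival: P1=74, P2=81, P3=67, P4=59, P5=52, P6=26, P7=41, P8=67
Total turnaround = 74 + 81 + 67 + 59 + 52 + 26 + 41 + 67 = 467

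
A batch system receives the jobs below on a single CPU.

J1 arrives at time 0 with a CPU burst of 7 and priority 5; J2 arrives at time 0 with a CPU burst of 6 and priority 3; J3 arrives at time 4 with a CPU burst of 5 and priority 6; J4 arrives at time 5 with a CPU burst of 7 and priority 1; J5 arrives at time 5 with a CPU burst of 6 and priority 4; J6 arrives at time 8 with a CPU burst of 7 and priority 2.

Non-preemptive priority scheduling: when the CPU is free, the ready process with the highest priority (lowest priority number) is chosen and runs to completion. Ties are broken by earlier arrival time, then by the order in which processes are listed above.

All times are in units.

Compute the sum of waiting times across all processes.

76

Gantt: | J2 0-6 | J4 6-13 | J6 13-20 | J5 20-26 | J1 26-33 | J3 33-38 |
Completion: J1=33  J2=6  J3=38  J4=13  J5=26  J6=20
Turnaround (C−A): J1=33  J2=6  J3=34  J4=8  J5=21  J6=12
Waiting = turnaround − burst: J1=26, J2=0, J3=29, J4=1, J5=15, J6=5
Total waiting = 26 + 0 + 29 + 1 + 15 + 5 = 76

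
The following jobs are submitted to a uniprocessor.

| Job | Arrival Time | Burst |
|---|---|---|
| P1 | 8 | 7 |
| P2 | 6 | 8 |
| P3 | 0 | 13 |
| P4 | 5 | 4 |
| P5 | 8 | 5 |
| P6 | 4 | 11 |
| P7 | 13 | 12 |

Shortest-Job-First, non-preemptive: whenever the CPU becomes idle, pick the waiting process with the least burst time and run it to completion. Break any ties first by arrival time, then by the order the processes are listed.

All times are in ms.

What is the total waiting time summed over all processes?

Gantt: | P3 0-13 | P4 13-17 | P5 17-22 | P1 22-29 | P2 29-37 | P6 37-48 | P7 48-60 |
Completion: P1=29  P2=37  P3=13  P4=17  P5=22  P6=48  P7=60
Turnaround (C−A): P1=21  P2=31  P3=13  P4=12  P5=14  P6=44  P7=47
Waiting = turnaround − burst: P1=14, P2=23, P3=0, P4=8, P5=9, P6=33, P7=35
Total waiting = 14 + 23 + 0 + 8 + 9 + 33 + 35 = 122

122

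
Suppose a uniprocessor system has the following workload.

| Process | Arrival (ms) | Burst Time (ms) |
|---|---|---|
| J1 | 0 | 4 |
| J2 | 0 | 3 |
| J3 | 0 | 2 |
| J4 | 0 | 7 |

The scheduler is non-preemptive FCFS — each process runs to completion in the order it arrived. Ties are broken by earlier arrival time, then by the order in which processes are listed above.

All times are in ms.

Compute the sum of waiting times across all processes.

20

Timeline: | J1 0-4 | J2 4-7 | J3 7-9 | J4 9-16 |
Completion: J1=4  J2=7  J3=9  J4=16
Turnaround (C−A): J1=4  J2=7  J3=9  J4=16
Waiting = turnaround − burst: J1=0, J2=4, J3=7, J4=9
Total waiting = 0 + 4 + 7 + 9 = 20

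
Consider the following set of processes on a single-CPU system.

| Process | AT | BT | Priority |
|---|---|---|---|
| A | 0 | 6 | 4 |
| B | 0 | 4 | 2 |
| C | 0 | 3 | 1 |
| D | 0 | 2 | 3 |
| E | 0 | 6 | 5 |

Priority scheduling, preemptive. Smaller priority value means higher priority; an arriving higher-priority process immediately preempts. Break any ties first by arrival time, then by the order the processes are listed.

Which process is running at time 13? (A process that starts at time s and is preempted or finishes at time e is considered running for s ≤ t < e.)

A

Schedule: | C 0-3 | B 3-7 | D 7-9 | A 9-15 | E 15-21 |
Completion: A=15  B=7  C=3  D=9  E=21
Turnaround (C−A): A=15  B=7  C=3  D=9  E=21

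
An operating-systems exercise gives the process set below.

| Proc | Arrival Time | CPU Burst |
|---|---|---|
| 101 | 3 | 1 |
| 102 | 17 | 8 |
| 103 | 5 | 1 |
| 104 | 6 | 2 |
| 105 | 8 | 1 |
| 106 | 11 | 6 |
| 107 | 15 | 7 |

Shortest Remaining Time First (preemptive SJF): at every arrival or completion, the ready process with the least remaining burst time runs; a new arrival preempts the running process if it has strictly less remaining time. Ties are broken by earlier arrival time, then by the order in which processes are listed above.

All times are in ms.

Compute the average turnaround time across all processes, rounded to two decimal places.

5.00

Schedule: | idle 0-3 | 101 3-4 | idle 4-5 | 103 5-6 | 104 6-8 | 105 8-9 | idle 9-11 | 106 11-17 | 107 17-24 | 102 24-32 |
Completion: 101=4  102=32  103=6  104=8  105=9  106=17  107=24
Turnaround (C−A): 101=1  102=15  103=1  104=2  105=1  106=6  107=9
Turnaround times: 101=1, 102=15, 103=1, 104=2, 105=1, 106=6, 107=9
Average turnaround = (1+15+1+2+1+6+9) / 7 = 35/7 = 5.00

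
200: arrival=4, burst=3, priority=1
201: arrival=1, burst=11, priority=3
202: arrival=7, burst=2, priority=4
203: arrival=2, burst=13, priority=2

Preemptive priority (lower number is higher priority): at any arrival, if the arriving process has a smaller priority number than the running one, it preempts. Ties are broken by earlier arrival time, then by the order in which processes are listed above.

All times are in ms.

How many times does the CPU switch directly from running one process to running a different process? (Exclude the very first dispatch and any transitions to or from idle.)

Timeline: | idle 0-1 | 201 1-2 | 203 2-4 | 200 4-7 | 203 7-18 | 201 18-28 | 202 28-30 |
Completion: 200=7  201=28  202=30  203=18
Turnaround (C−A): 200=3  201=27  202=23  203=16

5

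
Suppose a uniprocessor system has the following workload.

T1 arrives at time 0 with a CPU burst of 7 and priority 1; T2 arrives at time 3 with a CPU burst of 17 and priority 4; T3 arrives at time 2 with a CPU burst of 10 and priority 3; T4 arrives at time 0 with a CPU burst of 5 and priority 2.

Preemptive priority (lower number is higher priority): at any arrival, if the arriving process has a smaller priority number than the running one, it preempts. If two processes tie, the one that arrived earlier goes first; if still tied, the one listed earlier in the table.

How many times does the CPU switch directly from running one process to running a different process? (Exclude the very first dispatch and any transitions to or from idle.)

3

Schedule: | T1 0-7 | T4 7-12 | T3 12-22 | T2 22-39 |
Completion: T1=7  T2=39  T3=22  T4=12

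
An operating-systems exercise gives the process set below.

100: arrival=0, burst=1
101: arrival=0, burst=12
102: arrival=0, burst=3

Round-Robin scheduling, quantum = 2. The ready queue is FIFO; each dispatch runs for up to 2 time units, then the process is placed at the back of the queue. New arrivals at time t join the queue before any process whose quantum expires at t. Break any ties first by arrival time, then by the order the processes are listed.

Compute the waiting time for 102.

5

Timeline: | 100 0-1 | 101 1-3 | 102 3-5 | 101 5-7 | 102 7-8 | 101 8-16 |
Completion: 100=1  101=16  102=8
Turnaround (C−A): 100=1  101=16  102=8
Waiting(102) = turnaround − burst = 8 − 3 = 5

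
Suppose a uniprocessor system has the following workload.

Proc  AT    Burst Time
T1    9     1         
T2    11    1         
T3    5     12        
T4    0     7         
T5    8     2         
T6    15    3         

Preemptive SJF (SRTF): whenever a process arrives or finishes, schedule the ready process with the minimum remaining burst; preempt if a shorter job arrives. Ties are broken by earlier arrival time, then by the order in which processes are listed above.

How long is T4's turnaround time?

7

Timeline: | T4 0-7 | T3 7-8 | T5 8-10 | T1 10-11 | T2 11-12 | T3 12-15 | T6 15-18 | T3 18-26 |
Completion: T1=11  T2=12  T3=26  T4=7  T5=10  T6=18
Turnaround (C−A): T1=2  T2=1  T3=21  T4=7  T5=2  T6=3
Turnaround(T4) = completion − arrival = 7 − 0 = 7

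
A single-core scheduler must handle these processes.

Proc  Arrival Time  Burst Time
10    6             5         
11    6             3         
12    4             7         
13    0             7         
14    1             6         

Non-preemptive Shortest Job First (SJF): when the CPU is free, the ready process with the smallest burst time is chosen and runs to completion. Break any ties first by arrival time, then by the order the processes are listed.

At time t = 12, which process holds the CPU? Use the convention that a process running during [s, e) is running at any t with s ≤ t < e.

10

Schedule: | 13 0-7 | 11 7-10 | 10 10-15 | 14 15-21 | 12 21-28 |
Completion: 10=15  11=10  12=28  13=7  14=21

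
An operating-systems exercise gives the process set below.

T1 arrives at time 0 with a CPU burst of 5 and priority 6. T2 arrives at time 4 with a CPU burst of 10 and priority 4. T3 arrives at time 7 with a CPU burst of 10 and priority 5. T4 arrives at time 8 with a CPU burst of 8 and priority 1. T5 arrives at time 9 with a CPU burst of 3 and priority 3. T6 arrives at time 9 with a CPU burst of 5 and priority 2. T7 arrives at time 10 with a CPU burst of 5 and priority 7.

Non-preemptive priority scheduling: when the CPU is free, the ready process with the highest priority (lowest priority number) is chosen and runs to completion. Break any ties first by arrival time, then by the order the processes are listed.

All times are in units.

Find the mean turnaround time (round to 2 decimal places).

Timeline: | T1 0-5 | T2 5-15 | T4 15-23 | T6 23-28 | T5 28-31 | T3 31-41 | T7 41-46 |
Completion: T1=5  T2=15  T3=41  T4=23  T5=31  T6=28  T7=46
Turnaround times: T1=5, T2=11, T3=34, T4=15, T5=22, T6=19, T7=36
Average turnaround = (5+11+34+15+22+19+36) / 7 = 142/7 = 20.29

20.29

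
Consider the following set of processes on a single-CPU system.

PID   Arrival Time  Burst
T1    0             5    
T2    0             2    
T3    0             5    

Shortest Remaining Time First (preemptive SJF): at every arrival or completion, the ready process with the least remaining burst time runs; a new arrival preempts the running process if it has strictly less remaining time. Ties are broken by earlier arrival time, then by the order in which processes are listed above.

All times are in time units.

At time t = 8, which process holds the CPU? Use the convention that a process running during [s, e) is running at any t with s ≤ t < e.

Timeline: | T2 0-2 | T1 2-7 | T3 7-12 |
Completion: T1=7  T2=2  T3=12
Turnaround (C−A): T1=7  T2=2  T3=12

T3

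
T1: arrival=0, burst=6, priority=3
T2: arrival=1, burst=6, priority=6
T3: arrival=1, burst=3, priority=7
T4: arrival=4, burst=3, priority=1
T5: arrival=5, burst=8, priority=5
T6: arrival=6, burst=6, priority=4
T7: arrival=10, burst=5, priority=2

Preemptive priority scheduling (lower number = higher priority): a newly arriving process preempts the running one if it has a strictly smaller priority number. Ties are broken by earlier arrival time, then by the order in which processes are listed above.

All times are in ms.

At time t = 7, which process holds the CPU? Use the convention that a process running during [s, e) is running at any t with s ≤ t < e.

T1

Gantt: | T1 0-4 | T4 4-7 | T1 7-9 | T6 9-10 | T7 10-15 | T6 15-20 | T5 20-28 | T2 28-34 | T3 34-37 |
Completion: T1=9  T2=34  T3=37  T4=7  T5=28  T6=20  T7=15
Turnaround (C−A): T1=9  T2=33  T3=36  T4=3  T5=23  T6=14  T7=5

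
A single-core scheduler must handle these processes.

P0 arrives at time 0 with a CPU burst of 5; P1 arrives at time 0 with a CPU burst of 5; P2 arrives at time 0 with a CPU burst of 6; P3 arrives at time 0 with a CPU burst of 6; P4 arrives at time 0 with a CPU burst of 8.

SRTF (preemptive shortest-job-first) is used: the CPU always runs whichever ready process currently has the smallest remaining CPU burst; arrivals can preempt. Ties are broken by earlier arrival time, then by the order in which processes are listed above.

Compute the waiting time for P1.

Timeline: | P0 0-5 | P1 5-10 | P2 10-16 | P3 16-22 | P4 22-30 |
Completion: P0=5  P1=10  P2=16  P3=22  P4=30
Turnaround (C−A): P0=5  P1=10  P2=16  P3=22  P4=30
Waiting(P1) = turnaround − burst = 10 − 5 = 5

5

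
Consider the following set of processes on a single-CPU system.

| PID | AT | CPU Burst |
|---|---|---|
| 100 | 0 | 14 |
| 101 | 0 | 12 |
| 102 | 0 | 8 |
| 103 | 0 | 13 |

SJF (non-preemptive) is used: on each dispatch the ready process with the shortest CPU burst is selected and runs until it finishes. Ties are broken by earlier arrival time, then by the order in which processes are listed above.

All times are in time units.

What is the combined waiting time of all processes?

Schedule: | 102 0-8 | 101 8-20 | 103 20-33 | 100 33-47 |
Completion: 100=47  101=20  102=8  103=33
Turnaround (C−A): 100=47  101=20  102=8  103=33
Waiting = turnaround − burst: 100=33, 101=8, 102=0, 103=20
Total waiting = 33 + 8 + 0 + 20 = 61

61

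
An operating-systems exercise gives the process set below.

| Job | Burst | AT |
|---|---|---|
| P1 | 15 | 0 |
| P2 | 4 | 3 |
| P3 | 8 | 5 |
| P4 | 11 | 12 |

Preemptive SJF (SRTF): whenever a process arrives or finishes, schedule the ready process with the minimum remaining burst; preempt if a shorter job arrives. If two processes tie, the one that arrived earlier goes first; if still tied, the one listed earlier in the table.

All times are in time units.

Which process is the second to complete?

P3

Schedule: | P1 0-3 | P2 3-7 | P3 7-15 | P4 15-26 | P1 26-38 |
Completion: P1=38  P2=7  P3=15  P4=26
Finish order: P2 → P3 → P4 → P1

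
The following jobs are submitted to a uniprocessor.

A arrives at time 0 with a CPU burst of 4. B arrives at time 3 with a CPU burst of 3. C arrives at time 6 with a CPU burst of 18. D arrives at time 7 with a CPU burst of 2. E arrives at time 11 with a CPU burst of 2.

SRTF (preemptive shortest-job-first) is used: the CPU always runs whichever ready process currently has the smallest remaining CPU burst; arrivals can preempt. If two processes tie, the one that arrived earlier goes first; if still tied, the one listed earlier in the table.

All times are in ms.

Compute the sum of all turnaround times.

35

Schedule: | A 0-4 | B 4-7 | D 7-9 | C 9-11 | E 11-13 | C 13-29 |
Completion: A=4  B=7  C=29  D=9  E=13
Turnaround (C−A): A=4  B=4  C=23  D=2  E=2
Turnaround = completion − arrival: A=4, B=4, C=23, D=2, E=2
Total turnaround = 4 + 4 + 23 + 2 + 2 = 35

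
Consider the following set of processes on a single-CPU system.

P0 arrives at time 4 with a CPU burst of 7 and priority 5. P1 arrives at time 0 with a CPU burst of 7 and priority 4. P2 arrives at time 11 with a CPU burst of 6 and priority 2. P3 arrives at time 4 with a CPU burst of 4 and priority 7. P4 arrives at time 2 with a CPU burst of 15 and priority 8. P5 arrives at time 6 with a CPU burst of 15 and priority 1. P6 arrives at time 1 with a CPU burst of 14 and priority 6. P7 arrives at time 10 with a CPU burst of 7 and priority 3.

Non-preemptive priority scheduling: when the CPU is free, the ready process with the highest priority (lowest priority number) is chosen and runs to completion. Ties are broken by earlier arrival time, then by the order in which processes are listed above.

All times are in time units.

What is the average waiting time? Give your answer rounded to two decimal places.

26.50

Schedule: | P1 0-7 | P5 7-22 | P2 22-28 | P7 28-35 | P0 35-42 | P6 42-56 | P3 56-60 | P4 60-75 |
Completion: P0=42  P1=7  P2=28  P3=60  P4=75  P5=22  P6=56  P7=35
Waiting times: P0=31, P1=0, P2=11, P3=52, P4=58, P5=1, P6=41, P7=18
Average waiting = (31+0+11+52+58+1+41+18) / 8 = 212/8 = 26.50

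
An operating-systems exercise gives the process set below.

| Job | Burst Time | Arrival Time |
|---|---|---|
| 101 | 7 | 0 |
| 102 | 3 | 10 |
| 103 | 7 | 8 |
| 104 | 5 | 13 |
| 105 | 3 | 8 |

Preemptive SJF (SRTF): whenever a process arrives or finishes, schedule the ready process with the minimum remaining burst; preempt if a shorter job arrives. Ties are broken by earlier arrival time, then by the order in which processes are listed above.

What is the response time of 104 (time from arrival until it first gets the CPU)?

1

Gantt: | 101 0-7 | idle 7-8 | 105 8-11 | 102 11-14 | 104 14-19 | 103 19-26 |
Completion: 101=7  102=14  103=26  104=19  105=11
Turnaround (C−A): 101=7  102=4  103=18  104=6  105=3
Response(104) = first start − arrival = 14 − 13 = 1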